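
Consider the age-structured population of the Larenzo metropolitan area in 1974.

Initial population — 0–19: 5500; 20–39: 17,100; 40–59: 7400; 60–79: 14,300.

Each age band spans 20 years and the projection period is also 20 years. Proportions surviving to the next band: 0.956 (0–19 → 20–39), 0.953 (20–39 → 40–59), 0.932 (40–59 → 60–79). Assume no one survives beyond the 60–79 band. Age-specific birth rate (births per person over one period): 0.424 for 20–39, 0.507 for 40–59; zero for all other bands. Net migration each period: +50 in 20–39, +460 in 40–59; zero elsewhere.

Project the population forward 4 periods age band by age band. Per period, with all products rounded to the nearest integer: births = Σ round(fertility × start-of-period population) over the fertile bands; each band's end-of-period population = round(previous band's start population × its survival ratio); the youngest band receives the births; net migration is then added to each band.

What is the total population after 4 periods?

36838

(Groups numbered youngest = 1 to oldest = 4.)
— Period 1 —
Births: 17100 × 0.424 = 7250 ; 7400 × 0.507 = 3752 ⇒ total 11002
Group 2: 5500 × 0.956 = 5258
Group 3: 17100 × 0.953 = 16296
Group 4: 7400 × 0.932 = 6897
Net migration: Group 2 + 50 → 5308; Group 3 + 460 → 16756
Population now: 0–19=11002, 20–39=5308, 40–59=16756, 60–79=6897
— Period 2 —
Births: 5308 × 0.424 = 2251 ; 16756 × 0.507 = 8495 ⇒ total 10746
Group 2: 11002 × 0.956 = 10518
Group 3: 5308 × 0.953 = 5059
Group 4: 16756 × 0.932 = 15617
Net migration: Group 2 + 50 → 10568; Group 3 + 460 → 5519
Population now: 0–19=10746, 20–39=10568, 40–59=5519, 60–79=15617
— Period 3 —
Births: 10568 × 0.424 = 4481 ; 5519 × 0.507 = 2798 ⇒ total 7279
Group 2: 10746 × 0.956 = 10273
Group 3: 10568 × 0.953 = 10071
Group 4: 5519 × 0.932 = 5144
Net migration: Group 2 + 50 → 10323; Group 3 + 460 → 10531
Population now: 0–19=7279, 20–39=10323, 40–59=10531, 60–79=5144
— Period 4 —
Births: 10323 × 0.424 = 4377 ; 10531 × 0.507 = 5339 ⇒ total 9716
Group 2: 7279 × 0.956 = 6959
Group 3: 10323 × 0.953 = 9838
Group 4: 10531 × 0.932 = 9815
Net migration: Group 2 + 50 → 7009; Group 3 + 460 → 10298
Population now: 0–19=9716, 20–39=7009, 40–59=10298, 60–79=9815
Total after period 4: 9716 + 7009 + 10298 + 9815 = 36838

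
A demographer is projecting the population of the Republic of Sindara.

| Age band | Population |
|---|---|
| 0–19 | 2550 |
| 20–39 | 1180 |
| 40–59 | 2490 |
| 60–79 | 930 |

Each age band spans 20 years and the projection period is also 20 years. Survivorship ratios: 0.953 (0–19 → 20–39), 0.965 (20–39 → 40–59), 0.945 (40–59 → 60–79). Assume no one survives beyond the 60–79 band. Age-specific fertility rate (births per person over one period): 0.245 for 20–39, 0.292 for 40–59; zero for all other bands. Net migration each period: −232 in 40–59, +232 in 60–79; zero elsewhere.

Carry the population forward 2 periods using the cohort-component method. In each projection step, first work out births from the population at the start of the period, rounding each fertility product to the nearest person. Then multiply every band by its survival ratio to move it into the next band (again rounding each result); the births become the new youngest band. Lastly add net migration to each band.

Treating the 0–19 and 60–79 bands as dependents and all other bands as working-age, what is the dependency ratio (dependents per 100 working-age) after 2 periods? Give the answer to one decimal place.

After projecting period 1:
Births: 1180 × 0.245 = 289 ; 2490 × 0.292 = 727 ⇒ total 1016
20–39: 2550 × 0.953 = 2430
40–59: 1180 × 0.965 = 1139
60–79: 2490 × 0.945 = 2353
Net migration: 40–59 − 232 → 907; 60–79 + 232 → 2585
Population now: 0–19=1016, 20–39=2430, 40–59=907, 60–79=2585
After projecting period 2:
Births: 2430 × 0.245 = 595 ; 907 × 0.292 = 265 ⇒ total 860
20–39: 1016 × 0.953 = 968
40–59: 2430 × 0.965 = 2345
60–79: 907 × 0.945 = 857
Net migration: 40–59 − 232 → 2113; 60–79 + 232 → 1089
Population now: 0–19=860, 20–39=968, 40–59=2113, 60–79=1089
Dependents (band 0–19 + band 60–79) = 860 + 1089 = 1949; working-age = 3081; ratio = 1949/3081 × 100 = 63.3

63.3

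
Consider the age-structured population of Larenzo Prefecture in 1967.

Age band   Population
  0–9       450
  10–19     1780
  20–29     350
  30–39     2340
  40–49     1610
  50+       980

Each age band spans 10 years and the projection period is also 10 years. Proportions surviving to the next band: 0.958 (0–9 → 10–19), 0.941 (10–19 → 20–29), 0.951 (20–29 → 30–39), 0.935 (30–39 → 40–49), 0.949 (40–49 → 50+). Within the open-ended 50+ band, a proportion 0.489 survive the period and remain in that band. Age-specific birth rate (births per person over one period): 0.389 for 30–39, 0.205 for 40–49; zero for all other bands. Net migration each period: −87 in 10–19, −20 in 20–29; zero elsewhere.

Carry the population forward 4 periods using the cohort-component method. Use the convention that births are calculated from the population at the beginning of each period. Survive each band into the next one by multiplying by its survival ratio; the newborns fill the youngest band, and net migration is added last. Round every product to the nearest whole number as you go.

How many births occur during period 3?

676

Period 1.
Births: 2340 * 0.389 = 910  |  1610 * 0.205 = 330 → total 1240
10–19: 450 * 0.958 = 431
20–29: 1780 * 0.941 = 1675
30–39: 350 * 0.951 = 333
40–49: 2340 * 0.935 = 2188
50+: 1610 * 0.949 + 980 * 0.489 = 1528 + 479 = 2007
Net migration: 10–19 − 87 → 344; 20–29 − 20 → 1655
→ [1240, 344, 1655, 333, 2188, 2007]
Period 2.
Births: 333 * 0.389 = 130  |  2188 * 0.205 = 449 → total 579
10–19: 1240 * 0.958 = 1188
20–29: 344 * 0.941 = 324
30–39: 1655 * 0.951 = 1574
40–49: 333 * 0.935 = 311
50+: 2188 * 0.949 + 2007 * 0.489 = 2076 + 981 = 3057
Net migration: 10–19 − 87 → 1101; 20–29 − 20 → 304
→ [579, 1101, 304, 1574, 311, 3057]
Period 3.
Births: 1574 * 0.389 = 612  |  311 * 0.205 = 64 → total 676
10–19: 579 * 0.958 = 555
20–29: 1101 * 0.941 = 1036
30–39: 304 * 0.951 = 289
40–49: 1574 * 0.935 = 1472
50+: 311 * 0.949 + 3057 * 0.489 = 295 + 1495 = 1790
Net migration: 10–19 − 87 → 468; 20–29 − 20 → 1016
→ [676, 468, 1016, 289, 1472, 1790]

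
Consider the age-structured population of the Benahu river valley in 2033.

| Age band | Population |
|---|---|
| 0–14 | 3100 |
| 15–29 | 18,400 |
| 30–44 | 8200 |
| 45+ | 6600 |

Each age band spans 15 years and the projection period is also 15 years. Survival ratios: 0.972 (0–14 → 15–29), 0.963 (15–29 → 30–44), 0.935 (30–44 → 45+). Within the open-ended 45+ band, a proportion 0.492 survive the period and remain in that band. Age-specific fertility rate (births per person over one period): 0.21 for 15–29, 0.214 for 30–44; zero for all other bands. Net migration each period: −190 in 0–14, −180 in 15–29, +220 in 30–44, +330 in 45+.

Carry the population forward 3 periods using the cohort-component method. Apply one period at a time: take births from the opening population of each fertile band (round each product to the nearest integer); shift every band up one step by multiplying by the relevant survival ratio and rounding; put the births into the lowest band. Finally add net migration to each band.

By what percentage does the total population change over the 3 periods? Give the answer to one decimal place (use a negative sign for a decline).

Let band 1 be 0–14 through band 4 = 45+.
— Period 1 —
Births: 18400 × 0.21 = 3864  |  8200 × 0.214 = 1755 ⇒ total 5619
Band 2: 3100 × 0.972 = 3013
Band 3: 18400 × 0.963 = 17719
Band 4: 8200 × 0.935 + 6600 × 0.492 = 7667 + 3247 = 10914
Net migration: Band 1 − 190 → 5429; Band 2 − 180 → 2833; Band 3 + 220 → 17939; Band 4 + 330 → 11244
Population now: 0–14=5429, 15–29=2833, 30–44=17939, 45+=11244
— Period 2 —
Births: 2833 × 0.21 = 595  |  17939 × 0.214 = 3839 ⇒ total 4434
Band 2: 5429 × 0.972 = 5277
Band 3: 2833 × 0.963 = 2728
Band 4: 17939 × 0.935 + 11244 × 0.492 = 16773 + 5532 = 22305
Net migration: Band 1 − 190 → 4244; Band 2 − 180 → 5097; Band 3 + 220 → 2948; Band 4 + 330 → 22635
Population now: 0–14=4244, 15–29=5097, 30–44=2948, 45+=22635
— Period 3 —
Births: 5097 × 0.21 = 1070  |  2948 × 0.214 = 631 ⇒ total 1701
Band 2: 4244 × 0.972 = 4125
Band 3: 5097 × 0.963 = 4908
Band 4: 2948 × 0.935 + 22635 × 0.492 = 2756 + 11136 = 13892
Net migration: Band 1 − 190 → 1511; Band 2 − 180 → 3945; Band 3 + 220 → 5128; Band 4 + 330 → 14222
Population now: 0–14=1511, 15–29=3945, 30–44=5128, 45+=14222
Total: 36300 → 24806; change = -11494; percentage change = -31.7%

-31.7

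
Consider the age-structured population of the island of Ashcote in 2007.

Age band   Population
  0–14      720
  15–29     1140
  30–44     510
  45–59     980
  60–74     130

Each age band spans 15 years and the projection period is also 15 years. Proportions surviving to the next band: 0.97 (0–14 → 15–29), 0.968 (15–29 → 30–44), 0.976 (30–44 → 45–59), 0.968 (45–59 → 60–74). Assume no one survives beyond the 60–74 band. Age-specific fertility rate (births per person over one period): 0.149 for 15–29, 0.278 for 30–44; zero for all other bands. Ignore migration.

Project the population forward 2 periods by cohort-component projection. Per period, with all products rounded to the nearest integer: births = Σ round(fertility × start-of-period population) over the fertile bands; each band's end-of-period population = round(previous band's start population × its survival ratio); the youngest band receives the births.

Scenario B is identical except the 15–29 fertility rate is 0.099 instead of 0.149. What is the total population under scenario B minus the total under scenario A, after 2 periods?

-91

After projecting period 1:
Births: 1140 × 0.149 = 170, 510 × 0.278 = 142 → total 312
15–29: 720 × 0.97 = 698
30–44: 1140 × 0.968 = 1104
45–59: 510 × 0.976 = 498
60–74: 980 × 0.968 = 949
Giving 312 / 698 / 1104 / 498 / 949.
After projecting period 2:
Births: 698 × 0.149 = 104, 1104 × 0.278 = 307 → total 411
15–29: 312 × 0.97 = 303
30–44: 698 × 0.968 = 676
45–59: 1104 × 0.976 = 1078
60–74: 498 × 0.968 = 482
Giving 411 / 303 / 676 / 1078 / 482.
Scenario A total after 2 periods: 2950
Scenario B projection —
After projecting period 1:
Births: 1140 × 0.099 = 113, 510 × 0.278 = 142 → total 255
15–29: 720 × 0.97 = 698
30–44: 1140 × 0.968 = 1104
45–59: 510 × 0.976 = 498
60–74: 980 × 0.968 = 949
Giving 255 / 698 / 1104 / 498 / 949.
After projecting period 2:
Births: 698 × 0.099 = 69, 1104 × 0.278 = 307 → total 376
15–29: 255 × 0.97 = 247
30–44: 698 × 0.968 = 676
45–59: 1104 × 0.976 = 1078
60–74: 498 × 0.968 = 482
Giving 376 / 247 / 676 / 1078 / 482.
Scenario B total after 2 periods: 2859
Difference B − A = 2859 − 2950 = -91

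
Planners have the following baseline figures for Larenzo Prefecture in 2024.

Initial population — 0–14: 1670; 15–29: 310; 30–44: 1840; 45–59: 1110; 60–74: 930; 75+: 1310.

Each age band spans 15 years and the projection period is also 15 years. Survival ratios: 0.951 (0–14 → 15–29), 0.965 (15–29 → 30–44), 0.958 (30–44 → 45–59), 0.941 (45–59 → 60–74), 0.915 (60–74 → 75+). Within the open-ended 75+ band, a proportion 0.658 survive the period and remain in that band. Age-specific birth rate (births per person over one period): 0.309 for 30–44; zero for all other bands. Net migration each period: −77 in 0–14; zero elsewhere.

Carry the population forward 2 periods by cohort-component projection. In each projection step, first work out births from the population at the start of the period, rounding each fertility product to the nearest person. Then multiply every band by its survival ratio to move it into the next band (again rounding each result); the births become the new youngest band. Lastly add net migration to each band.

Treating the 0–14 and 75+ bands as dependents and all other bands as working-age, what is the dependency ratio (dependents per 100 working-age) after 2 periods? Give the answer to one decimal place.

53.2

Let group 1 be 0–14 through group 6 = 75+.
After projecting period 1:
Births: 1840 × 0.309 = 569
Group 2: 1670 × 0.951 = 1588
Group 3: 310 × 0.965 = 299
Group 4: 1840 × 0.958 = 1763
Group 5: 1110 × 0.941 = 1045
Group 6: 930 × 0.915 + 1310 × 0.658 = 851 + 862 = 1713
Net migration: Group 1 − 77 → 492
Population now: 0–14=492, 15–29=1588, 30–44=299, 45–59=1763, 60–74=1045, 75+=1713
After projecting period 2:
Births: 299 × 0.309 = 92
Group 2: 492 × 0.951 = 468
Group 3: 1588 × 0.965 = 1532
Group 4: 299 × 0.958 = 286
Group 5: 1763 × 0.941 = 1659
Group 6: 1045 × 0.915 + 1713 × 0.658 = 956 + 1127 = 2083
Net migration: Group 1 − 77 → 15
Population now: 0–14=15, 15–29=468, 30–44=1532, 45–59=286, 60–74=1659, 75+=2083
Dependents (band 0–14 + band 75+) = 15 + 2083 = 2098; working-age = 3945; ratio = 2098/3945 × 100 = 53.2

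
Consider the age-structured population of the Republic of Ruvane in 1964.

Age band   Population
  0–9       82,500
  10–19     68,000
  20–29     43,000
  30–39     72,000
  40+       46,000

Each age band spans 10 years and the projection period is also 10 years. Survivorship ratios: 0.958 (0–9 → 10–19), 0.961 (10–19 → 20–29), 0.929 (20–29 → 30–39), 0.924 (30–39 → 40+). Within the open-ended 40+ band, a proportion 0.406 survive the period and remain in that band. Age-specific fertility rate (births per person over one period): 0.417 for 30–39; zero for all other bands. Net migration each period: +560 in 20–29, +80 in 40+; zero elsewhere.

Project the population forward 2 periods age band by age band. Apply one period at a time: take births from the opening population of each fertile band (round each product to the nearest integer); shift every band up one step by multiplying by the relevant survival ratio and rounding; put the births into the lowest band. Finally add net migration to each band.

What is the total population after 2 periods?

Call the groups 1 to 5, youngest first.
Period 1:
Births: 72000 × 0.417 = 30024
Group 2: 82500 × 0.958 = 79035
Group 3: 68000 × 0.961 = 65348
Group 4: 43000 × 0.929 = 39947
Group 5: 72000 × 0.924 + 46000 × 0.406 = 66528 + 18676 = 85204
Net migration: Group 3 + 560 → 65908; Group 5 + 80 → 85284
Giving 30024 / 79035 / 65908 / 39947 / 85284.
Period 2:
Births: 39947 × 0.417 = 16658
Group 2: 30024 × 0.958 = 28763
Group 3: 79035 × 0.961 = 75953
Group 4: 65908 × 0.929 = 61229
Group 5: 39947 × 0.924 + 85284 × 0.406 = 36911 + 34625 = 71536
Net migration: Group 3 + 560 → 76513; Group 5 + 80 → 71616
Giving 16658 / 28763 / 76513 / 61229 / 71616.
Total after period 2: 16658 + 28763 + 76513 + 61229 + 71616 = 254779

254779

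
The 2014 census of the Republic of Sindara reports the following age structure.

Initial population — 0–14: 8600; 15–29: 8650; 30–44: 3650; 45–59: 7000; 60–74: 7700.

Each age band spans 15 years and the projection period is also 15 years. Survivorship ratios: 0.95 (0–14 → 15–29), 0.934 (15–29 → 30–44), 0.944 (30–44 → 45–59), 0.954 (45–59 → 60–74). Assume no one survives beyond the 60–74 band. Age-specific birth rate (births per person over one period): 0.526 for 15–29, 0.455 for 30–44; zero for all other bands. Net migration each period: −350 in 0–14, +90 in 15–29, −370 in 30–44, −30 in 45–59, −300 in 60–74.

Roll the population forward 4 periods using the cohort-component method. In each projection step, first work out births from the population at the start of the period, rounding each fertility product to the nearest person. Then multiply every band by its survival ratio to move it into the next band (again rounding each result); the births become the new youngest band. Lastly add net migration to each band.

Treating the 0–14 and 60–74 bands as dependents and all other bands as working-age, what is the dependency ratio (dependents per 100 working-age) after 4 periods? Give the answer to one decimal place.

71.5

Period 1.
Births: 8650 * 0.526 = 4550 ; 3650 * 0.455 = 1661 → 6211
15–29: 8600 * 0.95 = 8170
30–44: 8650 * 0.934 = 8079
45–59: 3650 * 0.944 = 3446
60–74: 7000 * 0.954 = 6678
Net migration: 0–14 − 350 → 5861; 15–29 + 90 → 8260; 30–44 − 370 → 7709; 45–59 − 30 → 3416; 60–74 − 300 → 6378
→ [5861, 8260, 7709, 3416, 6378]
Period 2.
Births: 8260 * 0.526 = 4345 ; 7709 * 0.455 = 3508 → 7853
15–29: 5861 * 0.95 = 5568
30–44: 8260 * 0.934 = 7715
45–59: 7709 * 0.944 = 7277
60–74: 3416 * 0.954 = 3259
Net migration: 0–14 − 350 → 7503; 15–29 + 90 → 5658; 30–44 − 370 → 7345; 45–59 − 30 → 7247; 60–74 − 300 → 2959
→ [7503, 5658, 7345, 7247, 2959]
Period 3.
Births: 5658 * 0.526 = 2976 ; 7345 * 0.455 = 3342 → 6318
15–29: 7503 * 0.95 = 7128
30–44: 5658 * 0.934 = 5285
45–59: 7345 * 0.944 = 6934
60–74: 7247 * 0.954 = 6914
Net migration: 0–14 − 350 → 5968; 15–29 + 90 → 7218; 30–44 − 370 → 4915; 45–59 − 30 → 6904; 60–74 − 300 → 6614
→ [5968, 7218, 4915, 6904, 6614]
Period 4.
Births: 7218 * 0.526 = 3797 ; 4915 * 0.455 = 2236 → 6033
15–29: 5968 * 0.95 = 5670
30–44: 7218 * 0.934 = 6742
45–59: 4915 * 0.944 = 4640
60–74: 6904 * 0.954 = 6586
Net migration: 0–14 − 350 → 5683; 15–29 + 90 → 5760; 30–44 − 370 → 6372; 45–59 − 30 → 4610; 60–74 − 300 → 6286
→ [5683, 5760, 6372, 4610, 6286]
Dependents (band 0–14 + band 60–74) = 5683 + 6286 = 11969; working-age = 16742; ratio = 11969/16742 × 100 = 71.5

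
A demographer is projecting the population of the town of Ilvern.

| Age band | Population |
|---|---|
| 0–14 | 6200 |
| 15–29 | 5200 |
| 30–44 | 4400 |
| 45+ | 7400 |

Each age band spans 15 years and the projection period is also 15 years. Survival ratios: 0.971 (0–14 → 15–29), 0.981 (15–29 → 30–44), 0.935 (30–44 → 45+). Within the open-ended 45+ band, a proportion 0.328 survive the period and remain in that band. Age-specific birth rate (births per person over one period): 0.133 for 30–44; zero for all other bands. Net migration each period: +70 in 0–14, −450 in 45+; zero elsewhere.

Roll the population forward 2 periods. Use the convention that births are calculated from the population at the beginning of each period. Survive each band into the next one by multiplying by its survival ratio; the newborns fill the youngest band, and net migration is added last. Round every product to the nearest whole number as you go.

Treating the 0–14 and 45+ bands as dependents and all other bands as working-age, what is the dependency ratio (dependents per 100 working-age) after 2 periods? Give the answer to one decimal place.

Period 1.
Births: 4400 × 0.133 = 585
15–29: 6200 × 0.971 = 6020
30–44: 5200 × 0.981 = 5101
45+: 4400 × 0.935 + 7400 × 0.328 = 4114 + 2427 = 6541
Net migration: 0–14 + 70 → 655; 45+ − 450 → 6091
Population now: 0–14=655, 15–29=6020, 30–44=5101, 45+=6091
Period 2.
Births: 5101 × 0.133 = 678
15–29: 655 × 0.971 = 636
30–44: 6020 × 0.981 = 5906
45+: 5101 × 0.935 + 6091 × 0.328 = 4769 + 1998 = 6767
Net migration: 0–14 + 70 → 748; 45+ − 450 → 6317
Population now: 0–14=748, 15–29=636, 30–44=5906, 45+=6317
Dependents (band 0–14 + band 45+) = 748 + 6317 = 7065; working-age = 6542; ratio = 7065/6542 × 100 = 108.0

108.0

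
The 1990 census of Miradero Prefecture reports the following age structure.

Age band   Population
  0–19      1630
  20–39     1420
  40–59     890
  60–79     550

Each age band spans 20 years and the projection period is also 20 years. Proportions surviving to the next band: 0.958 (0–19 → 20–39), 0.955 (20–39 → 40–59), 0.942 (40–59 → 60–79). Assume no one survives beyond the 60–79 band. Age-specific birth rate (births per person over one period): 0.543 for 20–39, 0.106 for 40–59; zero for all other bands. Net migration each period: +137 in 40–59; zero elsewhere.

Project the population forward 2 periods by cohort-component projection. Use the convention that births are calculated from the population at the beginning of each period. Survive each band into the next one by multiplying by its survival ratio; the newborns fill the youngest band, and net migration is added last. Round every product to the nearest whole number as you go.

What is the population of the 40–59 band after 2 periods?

Period 1.
Births: 1420 * 0.543 = 771 ; 890 * 0.106 = 94 ⇒ total 865
20–39: 1630 * 0.958 = 1562
40–59: 1420 * 0.955 = 1356
60–79: 890 * 0.942 = 838
Net migration: 40–59 + 137 → 1493
Population now: 0–19=865, 20–39=1562, 40–59=1493, 60–79=838
Period 2.
Births: 1562 * 0.543 = 848 ; 1493 * 0.106 = 158 ⇒ total 1006
20–39: 865 * 0.958 = 829
40–59: 1562 * 0.955 = 1492
60–79: 1493 * 0.942 = 1406
Net migration: 40–59 + 137 → 1629
Population now: 0–19=1006, 20–39=829, 40–59=1629, 60–79=1406

1629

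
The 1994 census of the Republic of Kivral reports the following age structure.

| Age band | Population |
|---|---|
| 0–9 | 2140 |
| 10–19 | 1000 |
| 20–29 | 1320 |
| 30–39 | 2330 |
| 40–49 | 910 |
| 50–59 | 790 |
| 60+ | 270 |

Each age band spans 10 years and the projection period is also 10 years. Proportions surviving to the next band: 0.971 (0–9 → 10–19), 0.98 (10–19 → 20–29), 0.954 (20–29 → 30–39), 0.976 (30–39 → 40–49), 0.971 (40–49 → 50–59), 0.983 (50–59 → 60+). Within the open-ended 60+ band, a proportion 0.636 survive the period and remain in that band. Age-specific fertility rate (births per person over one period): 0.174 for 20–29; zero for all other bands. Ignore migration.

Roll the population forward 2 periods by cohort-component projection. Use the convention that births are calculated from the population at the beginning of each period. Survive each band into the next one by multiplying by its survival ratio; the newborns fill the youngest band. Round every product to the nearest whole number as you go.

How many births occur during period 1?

Numbering the groups 1..7 from youngest to oldest:
[period 1]
Births: 1320 × 0.174 = 230
Group 2: 2140 × 0.971 = 2078
Group 3: 1000 × 0.98 = 980
Group 4: 1320 × 0.954 = 1259
Group 5: 2330 × 0.976 = 2274
Group 6: 910 × 0.971 = 884
Group 7: 790 × 0.983 + 270 × 0.636 = 777 + 172 = 949
Giving 230 / 2078 / 980 / 1259 / 2274 / 884 / 949.

230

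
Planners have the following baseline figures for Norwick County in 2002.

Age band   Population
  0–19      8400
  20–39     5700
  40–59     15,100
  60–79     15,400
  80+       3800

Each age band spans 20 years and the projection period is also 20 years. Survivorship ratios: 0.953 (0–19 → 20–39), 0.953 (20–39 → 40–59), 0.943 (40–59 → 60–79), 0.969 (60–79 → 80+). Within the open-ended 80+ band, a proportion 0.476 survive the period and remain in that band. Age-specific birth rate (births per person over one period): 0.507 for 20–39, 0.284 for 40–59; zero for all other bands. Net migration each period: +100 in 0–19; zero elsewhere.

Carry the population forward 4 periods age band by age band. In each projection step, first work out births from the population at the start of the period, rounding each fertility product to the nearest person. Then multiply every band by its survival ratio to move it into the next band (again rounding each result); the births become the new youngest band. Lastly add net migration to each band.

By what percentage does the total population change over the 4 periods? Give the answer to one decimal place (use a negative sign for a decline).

Period 1.
Births: 5700 * 0.507 = 2890 ; 15100 * 0.284 = 4288 ⇒ total 7178
20–39: 8400 * 0.953 = 8005
40–59: 5700 * 0.953 = 5432
60–79: 15100 * 0.943 = 14239
80+: 15400 * 0.969 + 3800 * 0.476 = 14923 + 1809 = 16732
Net migration: 0–19 + 100 → 7278
Giving 7278 / 8005 / 5432 / 14239 / 16732.
Period 2.
Births: 8005 * 0.507 = 4059 ; 5432 * 0.284 = 1543 ⇒ total 5602
20–39: 7278 * 0.953 = 6936
40–59: 8005 * 0.953 = 7629
60–79: 5432 * 0.943 = 5122
80+: 14239 * 0.969 + 16732 * 0.476 = 13798 + 7964 = 21762
Net migration: 0–19 + 100 → 5702
Giving 5702 / 6936 / 7629 / 5122 / 21762.
Period 3.
Births: 6936 * 0.507 = 3517 ; 7629 * 0.284 = 2167 ⇒ total 5684
20–39: 5702 * 0.953 = 5434
40–59: 6936 * 0.953 = 6610
60–79: 7629 * 0.943 = 7194
80+: 5122 * 0.969 + 21762 * 0.476 = 4963 + 10359 = 15322
Net migration: 0–19 + 100 → 5784
Giving 5784 / 5434 / 6610 / 7194 / 15322.
Period 4.
Births: 5434 * 0.507 = 2755 ; 6610 * 0.284 = 1877 ⇒ total 4632
20–39: 5784 * 0.953 = 5512
40–59: 5434 * 0.953 = 5179
60–79: 6610 * 0.943 = 6233
80+: 7194 * 0.969 + 15322 * 0.476 = 6971 + 7293 = 14264
Net migration: 0–19 + 100 → 4732
Giving 4732 / 5512 / 5179 / 6233 / 14264.
Total: 48400 → 35920; change = -12480; percentage change = -25.8%

-25.8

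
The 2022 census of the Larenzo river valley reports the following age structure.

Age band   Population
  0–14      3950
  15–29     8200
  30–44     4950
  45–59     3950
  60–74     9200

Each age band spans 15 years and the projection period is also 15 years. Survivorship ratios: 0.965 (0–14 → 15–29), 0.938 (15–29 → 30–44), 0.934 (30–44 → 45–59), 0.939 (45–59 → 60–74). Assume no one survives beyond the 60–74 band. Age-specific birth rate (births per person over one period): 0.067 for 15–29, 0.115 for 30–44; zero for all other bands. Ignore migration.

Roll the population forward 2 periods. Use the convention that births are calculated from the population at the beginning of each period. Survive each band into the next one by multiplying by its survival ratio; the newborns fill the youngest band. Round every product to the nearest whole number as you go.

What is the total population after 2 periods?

17320

— Period 1 —
Births: 8200 * 0.067 = 549 ; 4950 * 0.115 = 569 ⇒ total 1118
15–29: 3950 * 0.965 = 3812
30–44: 8200 * 0.938 = 7692
45–59: 4950 * 0.934 = 4623
60–74: 3950 * 0.939 = 3709
Population now: 0–14=1118, 15–29=3812, 30–44=7692, 45–59=4623, 60–74=3709
— Period 2 —
Births: 3812 * 0.067 = 255 ; 7692 * 0.115 = 885 ⇒ total 1140
15–29: 1118 * 0.965 = 1079
30–44: 3812 * 0.938 = 3576
45–59: 7692 * 0.934 = 7184
60–74: 4623 * 0.939 = 4341
Population now: 0–14=1140, 15–29=1079, 30–44=3576, 45–59=7184, 60–74=4341
Total after period 2: 1140 + 1079 + 3576 + 7184 + 4341 = 17320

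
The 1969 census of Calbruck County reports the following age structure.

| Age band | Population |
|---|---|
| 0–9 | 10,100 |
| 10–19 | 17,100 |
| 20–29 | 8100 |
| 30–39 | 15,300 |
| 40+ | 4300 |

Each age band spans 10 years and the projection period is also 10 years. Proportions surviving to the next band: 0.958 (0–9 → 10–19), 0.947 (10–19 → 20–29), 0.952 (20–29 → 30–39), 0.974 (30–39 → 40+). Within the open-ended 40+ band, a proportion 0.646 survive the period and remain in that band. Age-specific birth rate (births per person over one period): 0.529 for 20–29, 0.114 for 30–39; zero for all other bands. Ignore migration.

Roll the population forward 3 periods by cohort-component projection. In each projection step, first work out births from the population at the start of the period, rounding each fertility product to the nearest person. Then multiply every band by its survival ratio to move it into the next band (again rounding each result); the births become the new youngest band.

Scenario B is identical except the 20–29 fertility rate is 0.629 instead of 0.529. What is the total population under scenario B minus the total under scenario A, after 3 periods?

3203

After projecting period 1:
Births: 8100 × 0.529 = 4285, 15300 × 0.114 = 1744 ⇒ total 6029
10–19: 10100 × 0.958 = 9676
20–29: 17100 × 0.947 = 16194
30–39: 8100 × 0.952 = 7711
40+: 15300 × 0.974 + 4300 × 0.646 = 14902 + 2778 = 17680
End of period: [6029, 9676, 16194, 7711, 17680]
After projecting period 2:
Births: 16194 × 0.529 = 8567, 7711 × 0.114 = 879 ⇒ total 9446
10–19: 6029 × 0.958 = 5776
20–29: 9676 × 0.947 = 9163
30–39: 16194 × 0.952 = 15417
40+: 7711 × 0.974 + 17680 × 0.646 = 7511 + 11421 = 18932
End of period: [9446, 5776, 9163, 15417, 18932]
After projecting period 3:
Births: 9163 × 0.529 = 4847, 15417 × 0.114 = 1758 ⇒ total 6605
10–19: 9446 × 0.958 = 9049
20–29: 5776 × 0.947 = 5470
30–39: 9163 × 0.952 = 8723
40+: 15417 × 0.974 + 18932 × 0.646 = 15016 + 12230 = 27246
End of period: [6605, 9049, 5470, 8723, 27246]
Scenario A total after 3 periods: 57093
Scenario B projection —
After projecting period 1:
Births: 8100 × 0.629 = 5095, 15300 × 0.114 = 1744 ⇒ total 6839
10–19: 10100 × 0.958 = 9676
20–29: 17100 × 0.947 = 16194
30–39: 8100 × 0.952 = 7711
40+: 15300 × 0.974 + 4300 × 0.646 = 14902 + 2778 = 17680
End of period: [6839, 9676, 16194, 7711, 17680]
After projecting period 2:
Births: 16194 × 0.629 = 10186, 7711 × 0.114 = 879 ⇒ total 11065
10–19: 6839 × 0.958 = 6552
20–29: 9676 × 0.947 = 9163
30–39: 16194 × 0.952 = 15417
40+: 7711 × 0.974 + 17680 × 0.646 = 7511 + 11421 = 18932
End of period: [11065, 6552, 9163, 15417, 18932]
After projecting period 3:
Births: 9163 × 0.629 = 5764, 15417 × 0.114 = 1758 ⇒ total 7522
10–19: 11065 × 0.958 = 10600
20–29: 6552 × 0.947 = 6205
30–39: 9163 × 0.952 = 8723
40+: 15417 × 0.974 + 18932 × 0.646 = 15016 + 12230 = 27246
End of period: [7522, 10600, 6205, 8723, 27246]
Scenario B total after 3 periods: 60296
Difference B − A = 60296 − 57093 = 3203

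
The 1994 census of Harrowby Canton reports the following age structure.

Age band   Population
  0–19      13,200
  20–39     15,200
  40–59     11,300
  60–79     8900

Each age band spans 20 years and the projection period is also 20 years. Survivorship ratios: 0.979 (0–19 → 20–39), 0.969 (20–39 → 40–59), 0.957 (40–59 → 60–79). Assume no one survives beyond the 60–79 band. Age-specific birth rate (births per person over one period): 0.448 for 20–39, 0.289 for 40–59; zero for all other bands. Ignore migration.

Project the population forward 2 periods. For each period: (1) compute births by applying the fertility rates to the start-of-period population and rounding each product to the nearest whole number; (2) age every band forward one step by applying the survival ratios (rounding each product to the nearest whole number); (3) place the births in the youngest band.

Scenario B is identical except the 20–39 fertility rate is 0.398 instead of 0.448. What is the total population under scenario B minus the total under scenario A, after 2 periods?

Numbering the groups 1..4 from youngest to oldest:
After projecting period 1:
Births: 15200 × 0.448 = 6810  |  11300 × 0.289 = 3266 ⇒ total 10076
Group 2: 13200 × 0.979 = 12923
Group 3: 15200 × 0.969 = 14729
Group 4: 11300 × 0.957 = 10814
Population now: 0–19=10076, 20–39=12923, 40–59=14729, 60–79=10814
After projecting period 2:
Births: 12923 × 0.448 = 5790  |  14729 × 0.289 = 4257 ⇒ total 10047
Group 2: 10076 × 0.979 = 9864
Group 3: 12923 × 0.969 = 12522
Group 4: 14729 × 0.957 = 14096
Population now: 0–19=10047, 20–39=9864, 40–59=12522, 60–79=14096
Scenario A total after 2 periods: 46529
Scenario B projection —
After projecting period 1:
Births: 15200 × 0.398 = 6050  |  11300 × 0.289 = 3266 ⇒ total 9316
Group 2: 13200 × 0.979 = 12923
Group 3: 15200 × 0.969 = 14729
Group 4: 11300 × 0.957 = 10814
Population now: 0–19=9316, 20–39=12923, 40–59=14729, 60–79=10814
After projecting period 2:
Births: 12923 × 0.398 = 5143  |  14729 × 0.289 = 4257 ⇒ total 9400
Group 2: 9316 × 0.979 = 9120
Group 3: 12923 × 0.969 = 12522
Group 4: 14729 × 0.957 = 14096
Population now: 0–19=9400, 20–39=9120, 40–59=12522, 60–79=14096
Scenario B total after 2 periods: 45138
Difference B − A = 45138 − 46529 = -1391

-1391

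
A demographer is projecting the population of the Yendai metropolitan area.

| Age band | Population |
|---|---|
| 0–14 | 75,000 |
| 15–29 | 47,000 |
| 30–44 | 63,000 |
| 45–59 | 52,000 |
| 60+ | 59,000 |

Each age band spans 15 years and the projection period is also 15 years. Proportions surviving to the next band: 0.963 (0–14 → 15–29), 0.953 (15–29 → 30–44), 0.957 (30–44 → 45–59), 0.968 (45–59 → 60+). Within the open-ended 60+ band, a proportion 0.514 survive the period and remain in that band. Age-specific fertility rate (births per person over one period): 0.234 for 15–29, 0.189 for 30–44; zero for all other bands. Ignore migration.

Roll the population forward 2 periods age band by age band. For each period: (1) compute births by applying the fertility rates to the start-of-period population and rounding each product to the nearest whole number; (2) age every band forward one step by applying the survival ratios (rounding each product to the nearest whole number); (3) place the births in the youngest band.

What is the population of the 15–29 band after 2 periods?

Let group 1 be 0–14 through group 5 = 60+.
Period 1.
Births: 47000 × 0.234 = 10998 ; 63000 × 0.189 = 11907 → total 22905
Group 2: 75000 × 0.963 = 72225
Group 3: 47000 × 0.953 = 44791
Group 4: 63000 × 0.957 = 60291
Group 5: 52000 × 0.968 + 59000 × 0.514 = 50336 + 30326 = 80662
End of period: [22905, 72225, 44791, 60291, 80662]
Period 2.
Births: 72225 × 0.234 = 16901 ; 44791 × 0.189 = 8465 → total 25366
Group 2: 22905 × 0.963 = 22058
Group 3: 72225 × 0.953 = 68830
Group 4: 44791 × 0.957 = 42865
Group 5: 60291 × 0.968 + 80662 × 0.514 = 58362 + 41460 = 99822
End of period: [25366, 22058, 68830, 42865, 99822]

22058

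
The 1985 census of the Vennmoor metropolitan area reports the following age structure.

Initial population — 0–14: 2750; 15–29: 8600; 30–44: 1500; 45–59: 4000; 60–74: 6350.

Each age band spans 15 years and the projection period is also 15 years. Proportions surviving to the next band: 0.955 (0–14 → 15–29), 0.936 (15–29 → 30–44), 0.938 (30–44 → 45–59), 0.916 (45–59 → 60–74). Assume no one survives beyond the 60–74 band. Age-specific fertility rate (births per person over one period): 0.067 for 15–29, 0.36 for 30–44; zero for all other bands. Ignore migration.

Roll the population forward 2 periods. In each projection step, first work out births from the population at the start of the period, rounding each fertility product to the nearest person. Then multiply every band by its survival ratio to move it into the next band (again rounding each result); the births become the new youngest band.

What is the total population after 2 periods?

15438

[period 1]
Births: 8600 * 0.067 = 576 ; 1500 * 0.36 = 540 ⇒ total 1116
15–29: 2750 * 0.955 = 2626
30–44: 8600 * 0.936 = 8050
45–59: 1500 * 0.938 = 1407
60–74: 4000 * 0.916 = 3664
Giving 1116 / 2626 / 8050 / 1407 / 3664.
[period 2]
Births: 2626 * 0.067 = 176 ; 8050 * 0.36 = 2898 ⇒ total 3074
15–29: 1116 * 0.955 = 1066
30–44: 2626 * 0.936 = 2458
45–59: 8050 * 0.938 = 7551
60–74: 1407 * 0.916 = 1289
Giving 3074 / 1066 / 2458 / 7551 / 1289.
Total after period 2: 3074 + 1066 + 2458 + 7551 + 1289 = 15438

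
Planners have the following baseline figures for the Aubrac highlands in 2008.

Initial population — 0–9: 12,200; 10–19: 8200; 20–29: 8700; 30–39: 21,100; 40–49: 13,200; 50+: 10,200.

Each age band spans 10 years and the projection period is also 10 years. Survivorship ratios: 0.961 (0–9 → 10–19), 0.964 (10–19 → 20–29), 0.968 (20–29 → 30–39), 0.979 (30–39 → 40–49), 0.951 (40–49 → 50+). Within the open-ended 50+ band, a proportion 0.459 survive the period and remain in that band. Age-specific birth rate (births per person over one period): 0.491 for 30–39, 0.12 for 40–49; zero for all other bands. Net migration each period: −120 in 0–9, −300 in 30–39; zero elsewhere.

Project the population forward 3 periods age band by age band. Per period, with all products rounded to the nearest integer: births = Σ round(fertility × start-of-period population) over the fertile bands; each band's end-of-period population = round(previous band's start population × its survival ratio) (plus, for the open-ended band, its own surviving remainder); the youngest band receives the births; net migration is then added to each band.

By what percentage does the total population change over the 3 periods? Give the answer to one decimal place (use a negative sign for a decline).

Period 1:
Births: 21100 * 0.491 = 10360  |  13200 * 0.12 = 1584 → 11944
10–19: 12200 * 0.961 = 11724
20–29: 8200 * 0.964 = 7905
30–39: 8700 * 0.968 = 8422
40–49: 21100 * 0.979 = 20657
50+: 13200 * 0.951 + 10200 * 0.459 = 12553 + 4682 = 17235
Net migration: 0–9 − 120 → 11824; 30–39 − 300 → 8122
→ [11824, 11724, 7905, 8122, 20657, 17235]
Period 2:
Births: 8122 * 0.491 = 3988  |  20657 * 0.12 = 2479 → 6467
10–19: 11824 * 0.961 = 11363
20–29: 11724 * 0.964 = 11302
30–39: 7905 * 0.968 = 7652
40–49: 8122 * 0.979 = 7951
50+: 20657 * 0.951 + 17235 * 0.459 = 19645 + 7911 = 27556
Net migration: 0–9 − 120 → 6347; 30–39 − 300 → 7352
→ [6347, 11363, 11302, 7352, 7951, 27556]
Period 3:
Births: 7352 * 0.491 = 3610  |  7951 * 0.12 = 954 → 4564
10–19: 6347 * 0.961 = 6099
20–29: 11363 * 0.964 = 10954
30–39: 11302 * 0.968 = 10940
40–49: 7352 * 0.979 = 7198
50+: 7951 * 0.951 + 27556 * 0.459 = 7561 + 12648 = 20209
Net migration: 0–9 − 120 → 4444; 30–39 − 300 → 10640
→ [4444, 6099, 10954, 10640, 7198, 20209]
Total: 73600 → 59544; change = -14056; percentage change = -19.1%

-19.1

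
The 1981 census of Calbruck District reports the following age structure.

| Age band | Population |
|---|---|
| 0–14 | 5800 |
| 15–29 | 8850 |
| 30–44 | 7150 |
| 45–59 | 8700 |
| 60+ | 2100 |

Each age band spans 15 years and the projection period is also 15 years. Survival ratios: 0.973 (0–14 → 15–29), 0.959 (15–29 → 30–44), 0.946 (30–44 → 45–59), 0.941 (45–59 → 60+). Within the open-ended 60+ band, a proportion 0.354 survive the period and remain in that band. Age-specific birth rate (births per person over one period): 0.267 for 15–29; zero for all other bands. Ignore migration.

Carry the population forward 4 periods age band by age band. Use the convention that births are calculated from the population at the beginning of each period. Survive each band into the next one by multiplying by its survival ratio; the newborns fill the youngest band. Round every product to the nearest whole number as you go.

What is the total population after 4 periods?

— Period 1 —
Births: 8850 × 0.267 = 2363
15–29: 5800 × 0.973 = 5643
30–44: 8850 × 0.959 = 8487
45–59: 7150 × 0.946 = 6764
60+: 8700 × 0.941 + 2100 × 0.354 = 8187 + 743 = 8930
End of period: [2363, 5643, 8487, 6764, 8930]
— Period 2 —
Births: 5643 × 0.267 = 1507
15–29: 2363 × 0.973 = 2299
30–44: 5643 × 0.959 = 5412
45–59: 8487 × 0.946 = 8029
60+: 6764 × 0.941 + 8930 × 0.354 = 6365 + 3161 = 9526
End of period: [1507, 2299, 5412, 8029, 9526]
— Period 3 —
Births: 2299 × 0.267 = 614
15–29: 1507 × 0.973 = 1466
30–44: 2299 × 0.959 = 2205
45–59: 5412 × 0.946 = 5120
60+: 8029 × 0.941 + 9526 × 0.354 = 7555 + 3372 = 10927
End of period: [614, 1466, 2205, 5120, 10927]
— Period 4 —
Births: 1466 × 0.267 = 391
15–29: 614 × 0.973 = 597
30–44: 1466 × 0.959 = 1406
45–59: 2205 × 0.946 = 2086
60+: 5120 × 0.941 + 10927 × 0.354 = 4818 + 3868 = 8686
End of period: [391, 597, 1406, 2086, 8686]
Total after period 4: 391 + 597 + 1406 + 2086 + 8686 = 13166

13166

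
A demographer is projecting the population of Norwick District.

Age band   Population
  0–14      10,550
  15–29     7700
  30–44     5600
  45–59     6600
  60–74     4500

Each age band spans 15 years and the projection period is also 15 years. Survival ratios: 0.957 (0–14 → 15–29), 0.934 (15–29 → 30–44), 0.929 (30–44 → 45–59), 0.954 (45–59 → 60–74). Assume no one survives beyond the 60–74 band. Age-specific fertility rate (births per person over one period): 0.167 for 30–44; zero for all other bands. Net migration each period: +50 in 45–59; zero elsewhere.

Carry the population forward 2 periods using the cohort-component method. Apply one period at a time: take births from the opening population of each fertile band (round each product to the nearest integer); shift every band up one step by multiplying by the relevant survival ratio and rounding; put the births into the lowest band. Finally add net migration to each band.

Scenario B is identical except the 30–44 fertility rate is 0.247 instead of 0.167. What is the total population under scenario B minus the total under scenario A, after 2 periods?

1004

— Period 1 —
Births: 5600 * 0.167 = 935
15–29: 10550 * 0.957 = 10096
30–44: 7700 * 0.934 = 7192
45–59: 5600 * 0.929 = 5202
60–74: 6600 * 0.954 = 6296
Net migration: 45–59 + 50 → 5252
Giving 935 / 10096 / 7192 / 5252 / 6296.
— Period 2 —
Births: 7192 * 0.167 = 1201
15–29: 935 * 0.957 = 895
30–44: 10096 * 0.934 = 9430
45–59: 7192 * 0.929 = 6681
60–74: 5252 * 0.954 = 5010
Net migration: 45–59 + 50 → 6731
Giving 1201 / 895 / 9430 / 6731 / 5010.
Scenario A total after 2 periods: 23267
Scenario B projection —
— Period 1 —
Births: 5600 * 0.247 = 1383
15–29: 10550 * 0.957 = 10096
30–44: 7700 * 0.934 = 7192
45–59: 5600 * 0.929 = 5202
60–74: 6600 * 0.954 = 6296
Net migration: 45–59 + 50 → 5252
Giving 1383 / 10096 / 7192 / 5252 / 6296.
— Period 2 —
Births: 7192 * 0.247 = 1776
15–29: 1383 * 0.957 = 1324
30–44: 10096 * 0.934 = 9430
45–59: 7192 * 0.929 = 6681
60–74: 5252 * 0.954 = 5010
Net migration: 45–59 + 50 → 6731
Giving 1776 / 1324 / 9430 / 6731 / 5010.
Scenario B total after 2 periods: 24271
Difference B − A = 24271 − 23267 = 1004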